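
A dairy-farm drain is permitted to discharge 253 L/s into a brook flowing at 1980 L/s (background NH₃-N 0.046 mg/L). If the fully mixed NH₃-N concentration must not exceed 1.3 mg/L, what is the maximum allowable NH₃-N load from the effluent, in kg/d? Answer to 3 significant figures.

Mass balance at the limit: 1980·0.04600 + 253.0·Cₑ = 2233·1.3 → Cₑ = 11.11 mg/L.
253.0 L/s = 0.2530 m³/s. Load = 0.2530 m³/s × 11.11 g/m³ × 86 400 s/d = 242.9 kg/d.

243 kg/d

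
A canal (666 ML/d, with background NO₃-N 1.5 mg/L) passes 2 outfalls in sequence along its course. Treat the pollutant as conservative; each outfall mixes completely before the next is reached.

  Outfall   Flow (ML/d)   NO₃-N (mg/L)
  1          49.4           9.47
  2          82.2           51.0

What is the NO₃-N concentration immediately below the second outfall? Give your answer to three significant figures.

7.10 mg/L

Below outfall 1: Q → 715.4 ML/d, C = (666.0·1.500 + 49.40·9.470)/715.4 = 2.050 mg/L.
Below outfall 2: Q → 797.6 ML/d, C = (715.4·2.050 + 82.20·51.00)/797.6 = 7.095 mg/L.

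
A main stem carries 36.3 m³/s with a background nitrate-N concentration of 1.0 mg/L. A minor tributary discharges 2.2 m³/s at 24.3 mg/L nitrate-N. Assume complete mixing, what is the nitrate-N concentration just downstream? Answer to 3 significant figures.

2.33 mg/L

Mixed concentration C = ΣQC/ΣQ = (36.30·1.000 + 2.200·24.30) / 38.50 = 89.76/38.50 = 2.331 mg/L.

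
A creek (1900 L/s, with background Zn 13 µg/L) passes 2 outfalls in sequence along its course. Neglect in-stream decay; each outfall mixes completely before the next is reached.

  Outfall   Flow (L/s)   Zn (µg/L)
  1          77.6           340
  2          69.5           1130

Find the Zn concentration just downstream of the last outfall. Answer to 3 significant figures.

Outfall 1: combined Q = 1978 L/s; C = (1900·13.00 + 77.60·340.0)/1978 = 25.83 µg/L.
Outfall 2: combined Q = 2047 L/s; C = (1978·25.83 + 69.50·1130)/2047 = 63.32 µg/L.

63.3 µg/L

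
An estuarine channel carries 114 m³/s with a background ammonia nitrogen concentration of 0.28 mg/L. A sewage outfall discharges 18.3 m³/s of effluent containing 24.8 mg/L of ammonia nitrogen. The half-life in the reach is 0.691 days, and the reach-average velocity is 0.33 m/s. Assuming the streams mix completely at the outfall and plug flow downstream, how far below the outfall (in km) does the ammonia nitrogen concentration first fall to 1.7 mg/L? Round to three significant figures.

After mixing, C = (114.0·0.2800 + 18.30·24.80) / 132.3 = 485.8/132.3 = 3.672 mg/L.
Half-life 0.691 d → k = ln 2 / 0.691 = 1.003 d⁻¹.
Set 3.672·exp(−k·t) = 1.7 → t = ln(3.672/1.7)/k = 66320 s = 18.42 h.
Distance = v·t = 0.33·66320 = 21890 m = 21.89 km.

21.9 km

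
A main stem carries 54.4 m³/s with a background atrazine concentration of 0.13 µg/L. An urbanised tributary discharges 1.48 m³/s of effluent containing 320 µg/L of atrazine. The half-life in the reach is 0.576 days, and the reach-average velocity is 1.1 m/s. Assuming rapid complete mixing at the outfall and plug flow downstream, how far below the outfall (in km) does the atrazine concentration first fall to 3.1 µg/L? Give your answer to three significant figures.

80.6 km

Flow-weighted average: C = (54.40·0.1300 + 1.480·320.0) / 55.88 = 480.7/55.88 = 8.602 µg/L.
Half-life 0.576 d → k = ln 2 / 0.576 = 1.203 d⁻¹.
Set 8.602·exp(−k·t) = 3.1 → t = ln(8.602/3.1)/k = 73280 s = 20.35 h.
Distance = v·t = 1.1·73280 = 80600 m = 80.60 km.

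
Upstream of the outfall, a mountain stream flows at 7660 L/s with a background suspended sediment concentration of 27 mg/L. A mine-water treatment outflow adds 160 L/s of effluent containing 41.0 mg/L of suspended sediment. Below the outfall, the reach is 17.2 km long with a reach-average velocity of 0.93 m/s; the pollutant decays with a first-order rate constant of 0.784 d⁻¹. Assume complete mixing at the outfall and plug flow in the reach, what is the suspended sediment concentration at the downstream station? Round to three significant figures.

23.1 mg/L

After mixing, C = (7660·27.00 + 160.0·41.00) / 7820 = 213400/7820 = 27.29 mg/L.
Travel time t = 17.2·1000 / 0.93 = 18490 s = 5.137 h.
After decay, C = 27.29 × e^(−kt) = 27.29 × 0.8455 = 23.07 mg/L.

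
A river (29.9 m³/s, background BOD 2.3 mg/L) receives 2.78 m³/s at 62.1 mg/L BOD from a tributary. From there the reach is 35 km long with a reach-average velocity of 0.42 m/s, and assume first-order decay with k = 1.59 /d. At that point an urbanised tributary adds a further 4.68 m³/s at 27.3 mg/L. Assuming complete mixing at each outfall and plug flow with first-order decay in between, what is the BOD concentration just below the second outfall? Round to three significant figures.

4.81 mg/L

Mixed concentration C = ΣQC/ΣQ = (29.90·2.300 + 2.780·62.10) / 32.68 = 241.4/32.68 = 7.387 mg/L; combined flow 32.68 m³/s.
Travel time t = 35·1000 / 0.42 = 83330 s = 23.15 h.
Decay over the reach: 7.387·exp(−kt) = 7.387·0.2158 = 1.594 mg/L.
At the second outfall, C = (32.68·1.594 + 4.680·27.30) / (32.68 + 4.680) = 4.814 mg/L.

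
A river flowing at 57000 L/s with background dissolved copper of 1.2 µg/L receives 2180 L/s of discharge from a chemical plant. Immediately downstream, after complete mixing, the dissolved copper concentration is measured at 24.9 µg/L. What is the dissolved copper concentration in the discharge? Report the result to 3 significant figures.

645 µg/L

Mass balance: 57000·1.200 + 2180·Cₑ = 59180·24.90
→ Cₑ = (59180·24.90 − 57000·1.200) / 2180 = 644.6 µg/L.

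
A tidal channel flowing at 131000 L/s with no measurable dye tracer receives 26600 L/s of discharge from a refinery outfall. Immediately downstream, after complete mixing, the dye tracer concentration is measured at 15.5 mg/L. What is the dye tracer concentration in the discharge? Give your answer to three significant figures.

91.8 mg/L

Mass balance: 131000·0 + 26600·Cₑ = 157600·15.50
→ Cₑ = (157600·15.50 − 131000·0) / 26600 = 91.83 mg/L.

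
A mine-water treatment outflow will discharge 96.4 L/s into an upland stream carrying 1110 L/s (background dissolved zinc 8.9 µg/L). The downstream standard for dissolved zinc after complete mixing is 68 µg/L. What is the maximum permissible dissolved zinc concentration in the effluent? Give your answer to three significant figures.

At the limit, (Qr·Cr + Qe·Cₑ)/(Qr + Qe) = 68:
Cₑ = (1206·68 − 1110·8.900) / 96.40 = 748.5 µg/L.

749 µg/L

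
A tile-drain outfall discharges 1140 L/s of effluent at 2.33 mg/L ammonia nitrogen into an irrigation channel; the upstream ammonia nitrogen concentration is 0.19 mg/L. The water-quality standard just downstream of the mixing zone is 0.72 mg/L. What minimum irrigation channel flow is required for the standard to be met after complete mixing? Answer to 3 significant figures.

3460 L/s

Set C_mix = 0.72: (Q·0.1900 + 1140·2.330) / (Q + 1140) = 0.72
→ Q = 1140·(2.330 − 0.72)/(0.72 − 0.1900) = 3463 L/s.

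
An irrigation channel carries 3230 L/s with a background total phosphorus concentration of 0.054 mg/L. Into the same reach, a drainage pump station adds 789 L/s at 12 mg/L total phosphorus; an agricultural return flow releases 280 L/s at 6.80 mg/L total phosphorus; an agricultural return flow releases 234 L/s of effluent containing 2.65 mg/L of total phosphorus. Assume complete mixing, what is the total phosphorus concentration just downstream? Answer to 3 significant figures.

Flow-weighted average: C = (3230·0.05400 + 789.0·12.00 + 280.0·6.800 + 234.0·2.650) / 4533 = 12170/4533 = 2.684 mg/L.

2.68 mg/L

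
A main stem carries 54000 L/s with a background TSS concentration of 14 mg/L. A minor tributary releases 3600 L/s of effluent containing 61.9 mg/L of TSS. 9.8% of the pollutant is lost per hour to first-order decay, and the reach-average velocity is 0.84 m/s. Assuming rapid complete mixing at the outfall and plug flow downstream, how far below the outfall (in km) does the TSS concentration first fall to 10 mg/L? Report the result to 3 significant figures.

Flow-weighted average: C = (54000·14.00 + 3600·61.90) / 57600 = 978800/57600 = 16.99 mg/L.
9.8%/h lost → k = −ln(1 − 0.098) = 0.1031 h⁻¹.
Set 16.99·exp(−k·t) = 10 → t = ln(16.99/10)/k = 18510 s = 5.141 h.
Distance = v·t = 0.84·18510 = 15550 m = 15.55 km.

15.5 km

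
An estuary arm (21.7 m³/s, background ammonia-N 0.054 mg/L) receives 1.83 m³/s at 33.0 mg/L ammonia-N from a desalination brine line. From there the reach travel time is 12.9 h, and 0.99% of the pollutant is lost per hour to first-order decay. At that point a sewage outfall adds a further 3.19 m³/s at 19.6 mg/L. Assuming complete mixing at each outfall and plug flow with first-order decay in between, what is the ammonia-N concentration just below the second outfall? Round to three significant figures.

4.37 mg/L

After mixing, C = (21.70·0.05400 + 1.830·33.00) / 23.53 = 61.56/23.53 = 2.616 mg/L; combined flow 23.53 m³/s.
0.99%/h lost → k = −ln(1 − 0.0099) = 0.009949 h⁻¹.
Decay over the reach: 2.616·exp(−kt) = 2.616·0.8795 = 2.301 mg/L.
Second outfall: C = (23.53·2.301 + 3.190·19.60)/26.72 = 4.366 mg/L.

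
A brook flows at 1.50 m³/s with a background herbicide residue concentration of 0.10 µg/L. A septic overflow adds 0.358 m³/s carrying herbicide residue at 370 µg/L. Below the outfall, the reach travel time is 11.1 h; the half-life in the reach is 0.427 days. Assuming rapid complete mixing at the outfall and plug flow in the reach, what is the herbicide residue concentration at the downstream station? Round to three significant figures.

After mixing, C = (1.500·0.1000 + 0.3580·370.0) / 1.858 = 132.6/1.858 = 71.37 µg/L.
Half-life 0.427 d → k = ln 2 / 0.427 = 1.623 d⁻¹.
After decay, C = 71.37 × e^(−kt) = 71.37 × 0.4720 = 33.69 µg/L.

33.7 µg/L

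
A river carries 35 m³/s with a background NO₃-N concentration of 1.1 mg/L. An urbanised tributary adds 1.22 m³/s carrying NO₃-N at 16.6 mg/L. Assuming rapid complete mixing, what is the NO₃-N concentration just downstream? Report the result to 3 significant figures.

1.62 mg/L

After mixing, C = (35.00·1.100 + 1.220·16.60) / 36.22 = 58.75/36.22 = 1.622 mg/L.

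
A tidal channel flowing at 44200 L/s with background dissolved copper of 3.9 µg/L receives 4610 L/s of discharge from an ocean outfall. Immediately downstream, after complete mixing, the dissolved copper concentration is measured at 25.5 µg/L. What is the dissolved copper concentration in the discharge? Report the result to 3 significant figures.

Mass balance: 44200·3.900 + 4610·Cₑ = 48810·25.50
→ Cₑ = (48810·25.50 − 44200·3.900) / 4610 = 232.6 µg/L.

233 µg/L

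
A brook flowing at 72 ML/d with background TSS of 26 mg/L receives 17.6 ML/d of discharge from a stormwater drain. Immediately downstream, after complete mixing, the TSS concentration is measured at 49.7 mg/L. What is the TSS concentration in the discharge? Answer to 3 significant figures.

Mass balance: 72.00·26.00 + 17.60·Cₑ = 89.60·49.70
→ Cₑ = (89.60·49.70 − 72.00·26.00) / 17.60 = 146.7 mg/L.

147 mg/L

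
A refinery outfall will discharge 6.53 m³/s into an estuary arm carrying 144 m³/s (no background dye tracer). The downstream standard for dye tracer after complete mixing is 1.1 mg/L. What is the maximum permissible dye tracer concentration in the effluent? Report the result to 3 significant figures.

At the limit, (Qr·Cr + Qe·Cₑ)/(Qr + Qe) = 1.1:
Cₑ = (150.5·1.1 − 144.0·0) / 6.530 = 25.36 mg/L.

25.4 mg/L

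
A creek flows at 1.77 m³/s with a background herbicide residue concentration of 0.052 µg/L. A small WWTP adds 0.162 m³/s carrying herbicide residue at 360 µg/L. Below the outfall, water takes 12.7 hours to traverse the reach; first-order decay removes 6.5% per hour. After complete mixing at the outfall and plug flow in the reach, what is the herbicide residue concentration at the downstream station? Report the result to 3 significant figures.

12.9 µg/L

After mixing, C = (1.770·0.05200 + 0.1620·360.0) / 1.932 = 58.41/1.932 = 30.23 µg/L.
6.5%/h lost → k = −ln(1 − 0.065) = 0.06721 h⁻¹.
Decay over the reach: 30.23·exp(−kt) = 30.23·0.4259 = 12.88 µg/L.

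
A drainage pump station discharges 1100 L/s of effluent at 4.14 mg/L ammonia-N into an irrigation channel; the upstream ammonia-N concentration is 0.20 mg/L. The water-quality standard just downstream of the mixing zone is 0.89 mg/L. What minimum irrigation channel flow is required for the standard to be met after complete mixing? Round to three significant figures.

5180 L/s

Set C_mix = 0.89: (Q·0.2000 + 1100·4.140) / (Q + 1100) = 0.89
→ Q = 1100·(4.140 − 0.89)/(0.89 − 0.2000) = 5181 L/s.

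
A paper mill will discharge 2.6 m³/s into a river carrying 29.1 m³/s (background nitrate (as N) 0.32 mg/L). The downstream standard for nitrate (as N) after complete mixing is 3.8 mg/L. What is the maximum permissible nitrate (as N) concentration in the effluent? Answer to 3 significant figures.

At the limit, (Qr·Cr + Qe·Cₑ)/(Qr + Qe) = 3.8:
Cₑ = (31.70·3.8 − 29.10·0.3200) / 2.600 = 42.75 mg/L.

42.7 mg/L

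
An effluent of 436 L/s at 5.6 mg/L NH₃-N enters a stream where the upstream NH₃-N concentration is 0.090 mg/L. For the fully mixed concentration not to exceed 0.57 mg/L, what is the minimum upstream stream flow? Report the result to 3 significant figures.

4570 L/s

Set C_mix = 0.57: (Q·0.09000 + 436.0·5.600) / (Q + 436.0) = 0.57
→ Q = 436.0·(5.600 − 0.57)/(0.57 − 0.09000) = 4569 L/s.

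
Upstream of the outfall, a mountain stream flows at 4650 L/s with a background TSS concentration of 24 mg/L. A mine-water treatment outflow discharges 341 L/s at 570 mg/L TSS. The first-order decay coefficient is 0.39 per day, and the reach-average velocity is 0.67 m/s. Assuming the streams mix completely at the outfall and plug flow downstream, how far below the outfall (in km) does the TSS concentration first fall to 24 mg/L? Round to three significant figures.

Flow-weighted average: C = (4650·24.00 + 341.0·570.0) / 4991 = 306000/4991 = 61.30 mg/L.
Set 61.30·exp(−k·t) = 24 → t = ln(61.30/24)/k = 207800 s = 57.71 h.
Distance = v·t = 0.67·207800 = 139200 m = 139.2 km.

139 km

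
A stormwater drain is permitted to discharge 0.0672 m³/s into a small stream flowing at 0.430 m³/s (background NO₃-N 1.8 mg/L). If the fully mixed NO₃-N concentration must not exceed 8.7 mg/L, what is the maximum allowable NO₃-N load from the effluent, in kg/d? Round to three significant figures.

307 kg/d

Mass balance at the limit: 0.4300·1.800 + 0.06720·Cₑ = 0.4972·8.7 → Cₑ = 52.85 mg/L.
Load = 0.06720 m³/s × 52.85 g/m³ × 86 400 s/d = 306.9 kg/d.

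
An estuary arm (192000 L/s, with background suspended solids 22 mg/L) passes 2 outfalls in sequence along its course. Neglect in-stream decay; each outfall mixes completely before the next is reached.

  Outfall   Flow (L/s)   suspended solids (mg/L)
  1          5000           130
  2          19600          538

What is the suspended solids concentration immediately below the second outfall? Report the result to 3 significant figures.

Outfall 1: combined Q = 197000 L/s; C = (192000·22.00 + 5000·130.0)/197000 = 24.74 mg/L.
Outfall 2: combined Q = 216600 L/s; C = (197000·24.74 + 19600·538.0)/216600 = 71.19 mg/L.

71.2 mg/L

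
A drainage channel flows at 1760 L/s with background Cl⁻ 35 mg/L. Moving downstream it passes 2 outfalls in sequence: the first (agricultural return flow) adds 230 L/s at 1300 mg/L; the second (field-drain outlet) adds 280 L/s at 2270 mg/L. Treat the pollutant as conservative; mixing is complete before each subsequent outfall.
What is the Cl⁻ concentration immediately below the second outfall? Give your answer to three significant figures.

439 mg/L

Below outfall 1: Q → 1990 L/s, C = (1760·35.00 + 230.0·1300)/1990 = 181.2 mg/L.
Below outfall 2: Q → 2270 L/s, C = (1990·181.2 + 280.0·2270)/2270 = 438.9 mg/L.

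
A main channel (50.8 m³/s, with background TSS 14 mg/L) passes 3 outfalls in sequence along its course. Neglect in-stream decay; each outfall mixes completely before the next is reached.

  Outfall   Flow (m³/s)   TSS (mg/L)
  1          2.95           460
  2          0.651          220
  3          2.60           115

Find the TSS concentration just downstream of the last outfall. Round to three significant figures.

44.0 mg/L

Below outfall 1: Q → 53.75 m³/s, C = (50.80·14.00 + 2.950·460.0)/53.75 = 38.48 mg/L.
Below outfall 2: Q → 54.40 m³/s, C = (53.75·38.48 + 0.6510·220.0)/54.40 = 40.65 mg/L.
Below outfall 3: Q → 57.00 m³/s, C = (54.40·40.65 + 2.600·115.0)/57.00 = 44.04 mg/L.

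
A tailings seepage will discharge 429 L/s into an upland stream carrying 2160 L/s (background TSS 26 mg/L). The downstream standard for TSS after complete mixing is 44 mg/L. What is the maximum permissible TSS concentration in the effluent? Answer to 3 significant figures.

At the limit, (Qr·Cr + Qe·Cₑ)/(Qr + Qe) = 44:
Cₑ = (2589·44 − 2160·26.00) / 429.0 = 134.6 mg/L.

135 mg/L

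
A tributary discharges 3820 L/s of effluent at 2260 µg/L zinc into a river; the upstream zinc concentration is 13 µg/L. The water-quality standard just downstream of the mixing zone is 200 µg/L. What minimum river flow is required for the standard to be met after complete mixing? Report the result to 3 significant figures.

42100 L/s

Set C_mix = 200: (Q·13.00 + 3820·2260) / (Q + 3820) = 200
→ Q = 3820·(2260 − 200)/(200 − 13.00) = 42080 L/s.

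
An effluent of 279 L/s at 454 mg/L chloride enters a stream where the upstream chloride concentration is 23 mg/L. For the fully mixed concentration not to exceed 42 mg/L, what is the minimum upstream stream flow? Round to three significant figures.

Set C_mix = 42: (Q·23.00 + 279.0·454.0) / (Q + 279.0) = 42
→ Q = 279.0·(454.0 − 42)/(42 − 23.00) = 6050 L/s.

6050 L/s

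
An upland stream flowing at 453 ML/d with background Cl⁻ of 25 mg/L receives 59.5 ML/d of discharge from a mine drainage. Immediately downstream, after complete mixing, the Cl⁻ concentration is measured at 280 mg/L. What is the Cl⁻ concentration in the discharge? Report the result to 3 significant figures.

2220 mg/L

Mass balance: 453.0·25.00 + 59.50·Cₑ = 512.5·280.0
→ Cₑ = (512.5·280.0 − 453.0·25.00) / 59.50 = 2221 mg/L.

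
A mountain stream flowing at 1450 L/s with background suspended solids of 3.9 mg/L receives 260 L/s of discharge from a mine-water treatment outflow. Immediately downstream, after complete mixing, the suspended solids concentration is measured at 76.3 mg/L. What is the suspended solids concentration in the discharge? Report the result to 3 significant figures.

Mass balance: 1450·3.900 + 260.0·Cₑ = 1710·76.30
→ Cₑ = (1710·76.30 − 1450·3.900) / 260.0 = 480.1 mg/L.

480 mg/L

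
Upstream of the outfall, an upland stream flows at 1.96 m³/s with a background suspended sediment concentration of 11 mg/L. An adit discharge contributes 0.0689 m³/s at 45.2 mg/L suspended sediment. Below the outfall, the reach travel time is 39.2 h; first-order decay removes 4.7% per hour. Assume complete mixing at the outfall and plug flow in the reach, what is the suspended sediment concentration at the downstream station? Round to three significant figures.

Conservation of mass: C = (1.960·11.00 + 0.06890·45.20) / 2.029 = 24.67/2.029 = 12.16 mg/L.
4.7%/h lost → k = −ln(1 − 0.047) = 0.04814 h⁻¹.
First-order decay: C = 12.16·exp(−k·t) = 12.16·0.1515 = 1.843 mg/L.

1.84 mg/L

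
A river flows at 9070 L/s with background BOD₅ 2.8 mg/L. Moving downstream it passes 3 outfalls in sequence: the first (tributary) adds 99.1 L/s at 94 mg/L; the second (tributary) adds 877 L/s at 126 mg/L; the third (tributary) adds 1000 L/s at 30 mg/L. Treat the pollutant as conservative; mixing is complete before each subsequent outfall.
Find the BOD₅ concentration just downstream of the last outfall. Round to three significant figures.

After outfall 1: Q = 9070 + 99.10 = 9169 L/s; C = (9070·2.800 + 99.10·94.00)/9169 = 3.786 mg/L.
After outfall 2: Q = 9169 + 877.0 = 10050 L/s; C = (9169·3.786 + 877.0·126.0)/10050 = 14.45 mg/L.
After outfall 3: Q = 10050 + 1000 = 11050 L/s; C = (10050·14.45 + 1000·30.00)/11050 = 15.86 mg/L.

15.9 mg/L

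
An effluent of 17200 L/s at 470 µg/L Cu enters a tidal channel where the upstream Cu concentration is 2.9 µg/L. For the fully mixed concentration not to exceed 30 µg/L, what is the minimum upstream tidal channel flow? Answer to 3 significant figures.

279000 L/s

Set C_mix = 30: (Q·2.900 + 17200·470.0) / (Q + 17200) = 30
→ Q = 17200·(470.0 − 30)/(30 − 2.900) = 279300 L/s.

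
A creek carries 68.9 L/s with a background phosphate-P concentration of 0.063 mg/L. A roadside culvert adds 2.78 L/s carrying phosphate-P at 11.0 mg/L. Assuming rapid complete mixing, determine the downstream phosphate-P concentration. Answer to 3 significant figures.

Mixed concentration C = ΣQC/ΣQ = (68.90·0.06300 + 2.780·11.00) / 71.68 = 34.92/71.68 = 0.4872 mg/L.

0.487 mg/L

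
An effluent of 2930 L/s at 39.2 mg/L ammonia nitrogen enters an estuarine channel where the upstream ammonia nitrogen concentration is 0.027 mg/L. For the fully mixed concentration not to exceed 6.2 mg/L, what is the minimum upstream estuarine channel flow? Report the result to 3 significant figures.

Set C_mix = 6.2: (Q·0.02700 + 2930·39.20) / (Q + 2930) = 6.2
→ Q = 2930·(39.20 − 6.2)/(6.2 − 0.02700) = 15660 L/s.

15700 L/s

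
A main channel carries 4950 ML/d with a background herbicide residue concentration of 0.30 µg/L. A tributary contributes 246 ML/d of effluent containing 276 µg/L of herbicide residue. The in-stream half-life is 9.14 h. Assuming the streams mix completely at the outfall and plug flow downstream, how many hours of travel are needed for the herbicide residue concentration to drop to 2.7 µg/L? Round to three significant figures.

21.1 h

Conservation of mass: C = (4950·0.3000 + 246.0·276.0) / 5196 = 69380/5196 = 13.35 µg/L.
Half-life 9.14 h → k = ln 2 / 9.14 = 0.07584 h⁻¹ = 1.820 d⁻¹.
13.35·exp(−k·t) = 2.7 → t = ln(13.35/2.7)/k = 75880 s = 21.08 h.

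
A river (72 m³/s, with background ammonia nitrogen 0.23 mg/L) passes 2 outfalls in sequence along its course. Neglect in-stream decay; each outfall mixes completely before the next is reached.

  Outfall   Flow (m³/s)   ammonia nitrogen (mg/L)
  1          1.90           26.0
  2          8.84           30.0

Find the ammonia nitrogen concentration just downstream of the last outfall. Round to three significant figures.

Outfall 1: combined Q = 73.90 m³/s; C = (72.00·0.2300 + 1.900·26.00)/73.90 = 0.8926 mg/L.
Outfall 2: combined Q = 82.74 m³/s; C = (73.90·0.8926 + 8.840·30.00)/82.74 = 4.002 mg/L.

4.00 mg/L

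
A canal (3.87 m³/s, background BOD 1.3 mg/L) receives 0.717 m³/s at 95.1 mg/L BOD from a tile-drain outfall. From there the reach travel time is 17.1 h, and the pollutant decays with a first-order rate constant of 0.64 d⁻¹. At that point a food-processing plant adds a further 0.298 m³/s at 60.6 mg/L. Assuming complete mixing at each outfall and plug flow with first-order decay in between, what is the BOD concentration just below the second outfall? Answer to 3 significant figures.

Mass balance: C = (3.870·1.300 + 0.7170·95.10) / 4.587 = 73.22/4.587 = 15.96 mg/L; combined flow 4.587 m³/s.
First-order decay: C = 15.96·exp(−k·t) = 15.96·0.6338 = 10.12 mg/L.
Second outfall: C = (4.587·10.12 + 0.2980·60.60)/4.885 = 13.20 mg/L.

13.2 mg/L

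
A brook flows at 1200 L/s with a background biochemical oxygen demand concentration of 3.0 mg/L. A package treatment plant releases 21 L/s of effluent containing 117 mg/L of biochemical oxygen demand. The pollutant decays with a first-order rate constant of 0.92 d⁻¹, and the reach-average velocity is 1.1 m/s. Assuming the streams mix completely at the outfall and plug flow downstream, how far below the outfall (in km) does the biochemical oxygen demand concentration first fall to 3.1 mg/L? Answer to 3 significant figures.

48.6 km

After mixing, C = (1200·3.000 + 21.00·117.0) / 1221 = 6057/1221 = 4.961 mg/L.
Set 4.961·exp(−k·t) = 3.1 → t = ln(4.961/3.1)/k = 44150 s = 12.26 h.
Distance = v·t = 1.1·44150 = 48570 m = 48.57 km.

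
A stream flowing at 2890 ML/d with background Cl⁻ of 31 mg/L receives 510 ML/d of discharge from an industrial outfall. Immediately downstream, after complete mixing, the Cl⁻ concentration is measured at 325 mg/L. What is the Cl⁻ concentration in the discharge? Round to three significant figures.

1990 mg/L

Mass balance: 2890·31.00 + 510.0·Cₑ = 3400·325.0
→ Cₑ = (3400·325.0 − 2890·31.00) / 510.0 = 1991 mg/L.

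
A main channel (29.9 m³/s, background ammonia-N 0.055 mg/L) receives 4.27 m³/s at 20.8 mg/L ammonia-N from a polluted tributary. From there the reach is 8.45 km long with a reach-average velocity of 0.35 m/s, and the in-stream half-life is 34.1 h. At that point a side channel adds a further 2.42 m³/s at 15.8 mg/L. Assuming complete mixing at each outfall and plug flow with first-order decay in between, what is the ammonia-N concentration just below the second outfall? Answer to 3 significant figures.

Mass balance: C = (29.90·0.05500 + 4.270·20.80) / 34.17 = 90.46/34.17 = 2.647 mg/L; combined flow 34.17 m³/s.
Travel time t = 8.45·1000 / 0.35 = 24140 s = 6.706 h.
Half-life 34.1 h → k = ln 2 / 34.1 = 0.02033 h⁻¹ = 0.4878 d⁻¹.
First-order decay: C = 2.647·exp(−k·t) = 2.647·0.8726 = 2.310 mg/L.
At the second outfall, C = (34.17·2.310 + 2.420·15.80) / (34.17 + 2.420) = 3.202 mg/L.

3.20 mg/L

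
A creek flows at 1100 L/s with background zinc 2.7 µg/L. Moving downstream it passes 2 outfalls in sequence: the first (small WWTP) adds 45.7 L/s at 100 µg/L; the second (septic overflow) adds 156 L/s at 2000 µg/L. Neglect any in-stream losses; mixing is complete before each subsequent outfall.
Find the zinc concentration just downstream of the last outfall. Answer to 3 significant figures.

Below outfall 1: Q → 1146 L/s, C = (1100·2.700 + 45.70·100.0)/1146 = 6.581 µg/L.
Below outfall 2: Q → 1302 L/s, C = (1146·6.581 + 156.0·2000)/1302 = 245.5 µg/L.

245 µg/L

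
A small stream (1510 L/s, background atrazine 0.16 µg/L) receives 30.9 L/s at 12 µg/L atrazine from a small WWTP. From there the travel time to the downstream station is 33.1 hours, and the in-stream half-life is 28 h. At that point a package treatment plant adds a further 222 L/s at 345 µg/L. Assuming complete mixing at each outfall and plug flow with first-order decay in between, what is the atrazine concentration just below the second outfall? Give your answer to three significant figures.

Conservation of mass: C = (1510·0.1600 + 30.90·12.00) / 1541 = 612.4/1541 = 0.3974 µg/L; combined flow 1541 L/s.
Half-life 28 h → k = ln 2 / 28 = 0.02476 h⁻¹ = 0.5941 d⁻¹.
First-order decay: C = 0.3974·exp(−k·t) = 0.3974·0.4407 = 0.1751 µg/L.
Second outfall: C = (1541·0.1751 + 222.0·345.0)/1763 = 43.60 µg/L.

43.6 µg/L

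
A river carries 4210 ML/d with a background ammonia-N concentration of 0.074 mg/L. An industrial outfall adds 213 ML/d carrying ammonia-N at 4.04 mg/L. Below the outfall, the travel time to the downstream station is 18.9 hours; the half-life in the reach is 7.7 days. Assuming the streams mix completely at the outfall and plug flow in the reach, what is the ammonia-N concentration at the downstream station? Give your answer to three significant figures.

After mixing, C = (4210·0.07400 + 213.0·4.040) / 4423 = 1172/4423 = 0.2650 mg/L.
Half-life 7.7 d → k = ln 2 / 7.7 = 0.09002 d⁻¹.
Applying C = C₀e^(−kt): 0.2650 × 0.9316 = 0.2469 mg/L.

0.247 mg/L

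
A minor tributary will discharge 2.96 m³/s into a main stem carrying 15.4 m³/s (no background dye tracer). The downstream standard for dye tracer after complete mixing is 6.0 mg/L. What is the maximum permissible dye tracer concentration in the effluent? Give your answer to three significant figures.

37.2 mg/L

At the limit, (Qr·Cr + Qe·Cₑ)/(Qr + Qe) = 6.0:
Cₑ = (18.36·6.0 − 15.40·0) / 2.960 = 37.22 mg/L.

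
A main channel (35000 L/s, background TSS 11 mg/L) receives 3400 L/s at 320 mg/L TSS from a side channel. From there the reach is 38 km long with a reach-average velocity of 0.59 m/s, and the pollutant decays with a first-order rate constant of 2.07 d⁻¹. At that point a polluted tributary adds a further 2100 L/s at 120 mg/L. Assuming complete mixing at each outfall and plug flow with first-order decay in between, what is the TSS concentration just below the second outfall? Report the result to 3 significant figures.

Flow-weighted average: C = (35000·11.00 + 3400·320.0) / 38400 = 1473000/38400 = 38.36 mg/L; combined flow 38400 L/s.
Travel time t = 38·1000 / 0.59 = 64410 s = 17.89 h.
First-order decay: C = 38.36·exp(−k·t) = 38.36·0.2137 = 8.198 mg/L.
At the second outfall, C = (38400·8.198 + 2100·120.0) / (38400 + 2100) = 14.00 mg/L.

14.0 mg/L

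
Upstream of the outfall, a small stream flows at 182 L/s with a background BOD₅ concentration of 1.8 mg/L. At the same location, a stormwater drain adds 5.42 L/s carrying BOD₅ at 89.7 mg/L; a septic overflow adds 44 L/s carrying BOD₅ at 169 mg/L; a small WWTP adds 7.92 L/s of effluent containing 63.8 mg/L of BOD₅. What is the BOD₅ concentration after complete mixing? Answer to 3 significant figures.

Conservation of mass: C = (182.0·1.800 + 5.420·89.70 + 44.00·169.0 + 7.920·63.80) / 239.3 = 8755/239.3 = 36.58 mg/L.

36.6 mg/L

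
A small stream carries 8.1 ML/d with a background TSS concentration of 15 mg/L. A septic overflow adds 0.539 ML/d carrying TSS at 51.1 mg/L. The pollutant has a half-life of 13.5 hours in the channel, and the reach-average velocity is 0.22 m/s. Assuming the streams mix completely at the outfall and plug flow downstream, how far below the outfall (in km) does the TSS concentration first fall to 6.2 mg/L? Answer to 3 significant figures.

Conservation of mass: C = (8.100·15.00 + 0.5390·51.10) / 8.639 = 149.0/8.639 = 17.25 mg/L.
Half-life 13.5 h → k = ln 2 / 13.5 = 0.05134 h⁻¹ = 1.232 d⁻¹.
Set 17.25·exp(−k·t) = 6.2 → t = ln(17.25/6.2)/k = 71760 s = 19.93 h.
Distance = v·t = 0.22·71760 = 15790 m = 15.79 km.

15.8 km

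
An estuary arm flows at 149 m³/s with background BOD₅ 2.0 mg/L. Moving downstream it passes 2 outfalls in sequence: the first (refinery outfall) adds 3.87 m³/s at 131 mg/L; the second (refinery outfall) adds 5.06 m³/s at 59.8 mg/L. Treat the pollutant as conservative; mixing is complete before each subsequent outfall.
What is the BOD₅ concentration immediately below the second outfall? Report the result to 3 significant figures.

Below outfall 1: Q → 152.9 m³/s, C = (149.0·2.000 + 3.870·131.0)/152.9 = 5.266 mg/L.
Below outfall 2: Q → 157.9 m³/s, C = (152.9·5.266 + 5.060·59.80)/157.9 = 7.013 mg/L.

7.01 mg/L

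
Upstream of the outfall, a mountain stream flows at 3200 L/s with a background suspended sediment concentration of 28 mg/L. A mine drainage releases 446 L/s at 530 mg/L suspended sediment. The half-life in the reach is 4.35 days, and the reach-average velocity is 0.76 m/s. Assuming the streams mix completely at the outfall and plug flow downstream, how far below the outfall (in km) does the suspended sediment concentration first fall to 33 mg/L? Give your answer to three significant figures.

Flow-weighted average: C = (3200·28.00 + 446.0·530.0) / 3646 = 326000/3646 = 89.41 mg/L.
Half-life 4.35 d → k = ln 2 / 4.35 = 0.1593 d⁻¹.
Set 89.41·exp(−k·t) = 33 → t = ln(89.41/33)/k = 540400 s = 150.1 h.
Distance = v·t = 0.76·540400 = 410700 m = 410.7 km.

411 km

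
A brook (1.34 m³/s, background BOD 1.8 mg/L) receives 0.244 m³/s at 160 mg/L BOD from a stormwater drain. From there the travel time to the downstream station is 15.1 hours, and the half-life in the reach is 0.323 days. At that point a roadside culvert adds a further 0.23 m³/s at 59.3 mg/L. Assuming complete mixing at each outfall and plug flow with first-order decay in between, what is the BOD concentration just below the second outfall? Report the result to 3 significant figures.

Flow-weighted average: C = (1.340·1.800 + 0.2440·160.0) / 1.584 = 41.45/1.584 = 26.17 mg/L; combined flow 1.584 m³/s.
Half-life 0.323 d → k = ln 2 / 0.323 = 2.146 d⁻¹.
After decay, C = 26.17 × e^(−kt) = 26.17 × 0.2592 = 6.783 mg/L.
Second outfall: C = (1.584·6.783 + 0.2300·59.30)/1.814 = 13.44 mg/L.

13.4 mg/L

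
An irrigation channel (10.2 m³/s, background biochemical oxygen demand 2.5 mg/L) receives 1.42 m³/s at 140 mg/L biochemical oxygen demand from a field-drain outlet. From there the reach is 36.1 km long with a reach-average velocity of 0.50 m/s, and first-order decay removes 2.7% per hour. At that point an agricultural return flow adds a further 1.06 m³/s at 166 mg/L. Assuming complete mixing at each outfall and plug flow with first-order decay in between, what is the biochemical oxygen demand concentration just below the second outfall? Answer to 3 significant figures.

24.1 mg/L

After mixing, C = (10.20·2.500 + 1.420·140.0) / 11.62 = 224.3/11.62 = 19.30 mg/L; combined flow 11.62 m³/s.
Travel time t = 36.1·1000 / 0.50 = 72200 s = 20.06 h.
2.7%/h lost → k = −ln(1 − 0.027) = 0.02737 h⁻¹.
First-order decay: C = 19.30·exp(−k·t) = 19.30·0.5776 = 11.15 mg/L.
Second outfall: C = (11.62·11.15 + 1.060·166.0)/12.68 = 24.09 mg/L.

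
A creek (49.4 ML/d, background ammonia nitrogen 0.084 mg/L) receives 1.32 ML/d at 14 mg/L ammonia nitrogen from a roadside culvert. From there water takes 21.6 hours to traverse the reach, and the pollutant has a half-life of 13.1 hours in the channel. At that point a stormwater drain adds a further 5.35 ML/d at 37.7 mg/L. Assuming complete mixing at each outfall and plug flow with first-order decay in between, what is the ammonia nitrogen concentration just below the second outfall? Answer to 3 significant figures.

Mass balance: C = (49.40·0.08400 + 1.320·14.00) / 50.72 = 22.63/50.72 = 0.4462 mg/L; combined flow 50.72 ML/d.
Half-life 13.1 h → k = ln 2 / 13.1 = 0.05291 h⁻¹ = 1.270 d⁻¹.
First-order decay: C = 0.4462·exp(−k·t) = 0.4462·0.3189 = 0.1423 mg/L.
Second outfall: C = (50.72·0.1423 + 5.350·37.70)/56.07 = 3.726 mg/L.

3.73 mg/L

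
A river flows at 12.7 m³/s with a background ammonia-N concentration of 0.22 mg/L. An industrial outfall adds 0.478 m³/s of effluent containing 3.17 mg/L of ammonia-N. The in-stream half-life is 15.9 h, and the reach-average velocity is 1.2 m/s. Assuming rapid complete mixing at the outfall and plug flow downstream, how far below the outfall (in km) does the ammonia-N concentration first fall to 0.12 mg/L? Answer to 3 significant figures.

Mixed concentration C = ΣQC/ΣQ = (12.70·0.2200 + 0.4780·3.170) / 13.18 = 4.309/13.18 = 0.3270 mg/L.
Half-life 15.9 h → k = ln 2 / 15.9 = 0.04359 h⁻¹ = 1.046 d⁻¹.
Set 0.3270·exp(−k·t) = 0.12 → t = ln(0.3270/0.12)/k = 82780 s = 23.00 h.
Distance = v·t = 1.2·82780 = 99340 m = 99.34 km.

99.3 km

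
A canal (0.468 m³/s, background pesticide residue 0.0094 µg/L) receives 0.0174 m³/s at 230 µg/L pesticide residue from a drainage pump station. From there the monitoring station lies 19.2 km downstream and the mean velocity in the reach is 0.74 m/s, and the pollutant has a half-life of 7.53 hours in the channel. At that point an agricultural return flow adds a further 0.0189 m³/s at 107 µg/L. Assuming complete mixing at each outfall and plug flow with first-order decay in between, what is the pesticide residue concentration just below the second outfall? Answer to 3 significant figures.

8.10 µg/L

Mixed concentration C = ΣQC/ΣQ = (0.4680·0.009400 + 0.01740·230.0) / 0.4854 = 4.006/0.4854 = 8.254 µg/L; combined flow 0.4854 m³/s.
Travel time t = 19.2·1000 / 0.74 = 25950 s = 7.207 h.
Half-life 7.53 h → k = ln 2 / 7.53 = 0.09205 h⁻¹ = 2.209 d⁻¹.
After decay, C = 8.254 × e^(−kt) = 8.254 × 0.5151 = 4.251 µg/L.
At the second outfall, C = (0.4854·4.251 + 0.01890·107.0) / (0.4854 + 0.01890) = 8.102 µg/L.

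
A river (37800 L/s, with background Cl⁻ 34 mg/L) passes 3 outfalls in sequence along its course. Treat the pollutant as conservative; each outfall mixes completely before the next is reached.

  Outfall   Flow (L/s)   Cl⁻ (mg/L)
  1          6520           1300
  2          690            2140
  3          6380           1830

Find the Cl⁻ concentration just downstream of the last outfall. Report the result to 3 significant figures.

446 mg/L

Below outfall 1: Q → 44320 L/s, C = (37800·34.00 + 6520·1300)/44320 = 220.2 mg/L.
Below outfall 2: Q → 45010 L/s, C = (44320·220.2 + 690.0·2140)/45010 = 249.7 mg/L.
Below outfall 3: Q → 51390 L/s, C = (45010·249.7 + 6380·1830)/51390 = 445.9 mg/L.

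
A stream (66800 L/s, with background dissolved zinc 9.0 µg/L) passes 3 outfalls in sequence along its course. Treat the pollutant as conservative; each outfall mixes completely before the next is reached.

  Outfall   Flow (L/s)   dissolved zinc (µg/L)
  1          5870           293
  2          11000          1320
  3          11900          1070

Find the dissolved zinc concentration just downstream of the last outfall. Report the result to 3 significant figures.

309 µg/L

Below outfall 1: Q → 72670 L/s, C = (66800·9.000 + 5870·293.0)/72670 = 31.94 µg/L.
Below outfall 2: Q → 83670 L/s, C = (72670·31.94 + 11000·1320)/83670 = 201.3 µg/L.
Below outfall 3: Q → 95570 L/s, C = (83670·201.3 + 11900·1070)/95570 = 309.4 µg/L.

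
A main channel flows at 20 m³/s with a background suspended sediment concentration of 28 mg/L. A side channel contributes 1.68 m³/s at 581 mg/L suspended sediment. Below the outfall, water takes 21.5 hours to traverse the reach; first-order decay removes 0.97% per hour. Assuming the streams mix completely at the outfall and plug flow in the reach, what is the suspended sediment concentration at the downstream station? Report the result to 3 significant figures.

57.5 mg/L

Conservation of mass: C = (20.00·28.00 + 1.680·581.0) / 21.68 = 1536/21.68 = 70.85 mg/L.
0.97%/h lost → k = −ln(1 − 0.0097) = 0.009747 h⁻¹.
First-order decay: C = 70.85·exp(−k·t) = 70.85·0.8109 = 57.46 mg/L.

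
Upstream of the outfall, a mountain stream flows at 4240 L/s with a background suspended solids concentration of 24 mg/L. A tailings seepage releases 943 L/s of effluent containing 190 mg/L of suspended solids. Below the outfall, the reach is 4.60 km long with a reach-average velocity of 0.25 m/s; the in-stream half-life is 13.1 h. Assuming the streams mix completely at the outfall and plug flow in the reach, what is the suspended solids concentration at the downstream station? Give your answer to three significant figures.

41.4 mg/L

Mass balance: C = (4240·24.00 + 943.0·190.0) / 5183 = 280900/5183 = 54.20 mg/L.
Travel time t = 4.60·1000 / 0.25 = 18400 s = 5.111 h.
Half-life 13.1 h → k = ln 2 / 13.1 = 0.05291 h⁻¹ = 1.270 d⁻¹.
Applying C = C₀e^(−kt): 54.20 × 0.7630 = 41.36 mg/L.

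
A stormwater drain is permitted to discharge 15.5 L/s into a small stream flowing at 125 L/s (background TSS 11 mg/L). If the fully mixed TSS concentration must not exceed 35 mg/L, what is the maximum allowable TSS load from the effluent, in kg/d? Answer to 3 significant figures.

306 kg/d

Mass balance at the limit: 125.0·11.00 + 15.50·Cₑ = 140.5·35 → Cₑ = 228.5 mg/L.
15.50 L/s = 0.01550 m³/s. Load = 0.01550 m³/s × 228.5 g/m³ × 86 400 s/d = 306.1 kg/d.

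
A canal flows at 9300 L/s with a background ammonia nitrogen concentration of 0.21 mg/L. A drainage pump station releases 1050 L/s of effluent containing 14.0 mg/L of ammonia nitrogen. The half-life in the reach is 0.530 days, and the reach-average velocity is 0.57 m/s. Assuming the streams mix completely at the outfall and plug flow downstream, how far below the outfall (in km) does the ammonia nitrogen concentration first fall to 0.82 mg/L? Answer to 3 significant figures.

25.4 km

Flow-weighted average: C = (9300·0.2100 + 1050·14.00) / 10350 = 16650/10350 = 1.609 mg/L.
Half-life 0.530 d → k = ln 2 / 0.530 = 1.308 d⁻¹.
Set 1.609·exp(−k·t) = 0.82 → t = ln(1.609/0.82)/k = 44530 s = 12.37 h.
Distance = v·t = 0.57·44530 = 25380 m = 25.38 km.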